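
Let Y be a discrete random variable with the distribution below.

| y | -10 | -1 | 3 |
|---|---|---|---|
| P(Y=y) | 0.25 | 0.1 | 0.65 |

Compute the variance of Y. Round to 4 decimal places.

30.5275

E[Y] = (-10)(0.25) + (-1)(0.1) + (3)(0.65) = -0.65
E[Y²] = (-10)²(0.25) + (-1)²(0.1) + (3)²(0.65) = 30.95
var(Y) = E[Y²] − (E[Y])² = 30.95 − (-0.65)² = 30.5275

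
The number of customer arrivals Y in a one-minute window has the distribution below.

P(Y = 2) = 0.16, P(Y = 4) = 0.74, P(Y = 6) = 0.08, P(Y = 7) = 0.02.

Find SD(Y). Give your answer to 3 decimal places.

1.063

E[Y] = (2)(0.16) + (4)(0.74) + (6)(0.08) + (7)(0.02) = 3.9
E[Y²] = (2)²(0.16) + (4)²(0.74) + (6)²(0.08) + (7)²(0.02) = 16.34
Var(Y) = E[Y²] − (E[Y])² = 16.34 − (3.9)² = 1.13
SD(Y) = √1.13 ≈ 1.063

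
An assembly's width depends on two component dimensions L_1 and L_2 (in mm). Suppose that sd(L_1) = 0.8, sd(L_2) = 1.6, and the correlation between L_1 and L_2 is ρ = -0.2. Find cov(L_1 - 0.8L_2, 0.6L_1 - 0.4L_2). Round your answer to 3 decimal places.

1.428

Var(L_1) = (0.8)² = 0.64;  Var(L_2) = (1.6)² = 2.56
cov(L_1,L_2) = ρ·sd(L_1)·sd(L_2) = -0.2·0.8·1.6 = -0.256
cov(L_1 - 0.8L_2, 0.6L_1 - 0.4L_2) = (1)(0.6)Var(L_1) + (-0.8)(-0.4)Var(L_2) + [(1)(-0.4) + (-0.8)(0.6)]cov(L_1,L_2)
= 0.6·0.64 + 0.32·2.56 + -0.88·-0.256 = 1.42848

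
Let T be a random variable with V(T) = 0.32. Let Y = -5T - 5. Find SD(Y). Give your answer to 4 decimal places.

2.8284

V(-5T - 5) = (-5)²·0.32 = 8
SD(Y) = √8 ≈ 2.8284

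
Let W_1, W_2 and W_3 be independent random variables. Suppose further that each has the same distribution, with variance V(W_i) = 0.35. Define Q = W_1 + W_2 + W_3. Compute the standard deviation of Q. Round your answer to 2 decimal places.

By independence, V(Q) = (1)²V(W_1) + (1)²V(W_2) + (1)²V(W_3)
= (1)²·0.35 + (1)²·0.35 + (1)²·0.35 = 1.05
SD(Q) = √1.05 ≈ 1.02

1.02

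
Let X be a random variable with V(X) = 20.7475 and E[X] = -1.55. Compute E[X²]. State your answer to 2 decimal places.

23.15

E[X²] = V(X) + (E[X])² = 20.7475 + (-1.55)² = 23.15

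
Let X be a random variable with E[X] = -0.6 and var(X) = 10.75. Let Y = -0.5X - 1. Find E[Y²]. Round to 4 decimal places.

3.1775

E[-0.5X - 1] = -0.5·-0.6 − 1 = -0.7
var(-0.5X - 1) = (-0.5)²·10.75 = 2.6875
E[Y²] = var(Y) + (E[Y])² = 2.6875 + (-0.7)² = 3.1775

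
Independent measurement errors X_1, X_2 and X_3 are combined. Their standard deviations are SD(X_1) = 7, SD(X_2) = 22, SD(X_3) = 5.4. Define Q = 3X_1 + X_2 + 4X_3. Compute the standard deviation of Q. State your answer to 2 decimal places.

Var(X_1) = 49, Var(X_2) = 484, Var(X_3) = 29.16
By independence, Var(Q) = (3)²Var(X_1) + (1)²Var(X_2) + (4)²Var(X_3)
= (3)²·49 + (1)²·484 + (4)²·29.16 = 1391.56
SD(Q) = √1391.56 ≈ 37.30

37.30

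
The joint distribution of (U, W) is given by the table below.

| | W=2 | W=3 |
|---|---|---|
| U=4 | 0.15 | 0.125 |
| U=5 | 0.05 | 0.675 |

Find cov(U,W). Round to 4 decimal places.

0.0950

E[U] = 4.725,  E[W] = 2.8
E[UW] = 13.325
cov(U,W) = E[UW] − E[U]E[W] = 13.325 − (4.725)(2.8) = 0.095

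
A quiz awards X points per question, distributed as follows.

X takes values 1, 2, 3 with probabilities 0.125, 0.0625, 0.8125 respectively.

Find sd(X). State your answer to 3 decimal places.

0.682

E[X] = (1)(0.125) + (2)(0.0625) + (3)(0.8125) = 2.6875
E[X²] = (1)²(0.125) + (2)²(0.0625) + (3)²(0.8125) = 7.6875
Var(X) = E[X²] − (E[X])² = 7.6875 − (2.6875)² = 0.46484375
sd(X) = √0.46484375 ≈ 0.682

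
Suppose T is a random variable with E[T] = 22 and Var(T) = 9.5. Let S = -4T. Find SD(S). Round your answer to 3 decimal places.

12.329

Var(-4T) = (-4)²·9.5 = 152
SD(S) = √152 ≈ 12.329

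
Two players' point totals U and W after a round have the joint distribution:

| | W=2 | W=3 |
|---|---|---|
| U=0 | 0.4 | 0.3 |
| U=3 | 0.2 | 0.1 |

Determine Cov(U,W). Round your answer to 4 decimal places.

-0.0600

E[U] = 0.9,  E[W] = 2.4
E[UW] = 2.1
Cov(U,W) = E[UW] − E[U]E[W] = 2.1 − (0.9)(2.4) = -0.06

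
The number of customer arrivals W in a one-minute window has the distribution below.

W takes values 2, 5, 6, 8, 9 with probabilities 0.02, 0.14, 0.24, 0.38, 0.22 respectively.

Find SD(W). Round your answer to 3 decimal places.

1.587

E[W] = (2)(0.02) + (5)(0.14) + (6)(0.24) + (8)(0.38) + (9)(0.22) = 7.2
E[W²] = (2)²(0.02) + (5)²(0.14) + (6)²(0.24) + (8)²(0.38) + (9)²(0.22) = 54.36
Var(W) = E[W²] − (E[W])² = 54.36 − (7.2)² = 2.52
SD(W) = √2.52 ≈ 1.587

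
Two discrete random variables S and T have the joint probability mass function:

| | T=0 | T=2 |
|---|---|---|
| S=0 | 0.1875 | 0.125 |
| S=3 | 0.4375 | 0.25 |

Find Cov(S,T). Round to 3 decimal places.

-0.047

E[S] = 2.0625,  E[T] = 0.75
E[ST] = 1.5
Cov(S,T) = E[ST] − E[S]E[T] = 1.5 − (2.0625)(0.75) = -0.046875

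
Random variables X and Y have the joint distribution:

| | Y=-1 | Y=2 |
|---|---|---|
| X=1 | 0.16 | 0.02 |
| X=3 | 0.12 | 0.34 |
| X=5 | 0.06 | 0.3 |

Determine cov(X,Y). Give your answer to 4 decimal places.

E[X] = 3.36,  E[Y] = 0.98
E[XY] = 4.26
cov(X,Y) = E[XY] − E[X]E[Y] = 4.26 − (3.36)(0.98) = 0.9672

0.9672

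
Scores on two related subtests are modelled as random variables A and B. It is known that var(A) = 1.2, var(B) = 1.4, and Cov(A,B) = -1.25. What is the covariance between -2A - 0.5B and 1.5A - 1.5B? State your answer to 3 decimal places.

-5.363

Cov(-2A - 0.5B, 1.5A - 1.5B) = (-2)(1.5)var(A) + (-0.5)(-1.5)var(B) + [(-2)(-1.5) + (-0.5)(1.5)]Cov(A,B)
= -3·1.2 + 0.75·1.4 + 2.25·-1.25 = -5.3625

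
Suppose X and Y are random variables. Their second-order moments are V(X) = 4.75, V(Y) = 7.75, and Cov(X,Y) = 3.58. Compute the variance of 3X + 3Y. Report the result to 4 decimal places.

176.9400

V(3X + 3Y) = (3)²·V(X) + (3)²·V(Y) + 2·(3)·(3)·Cov(X,Y)
= 9·4.75 + 9·7.75 + 18·3.58 = 176.94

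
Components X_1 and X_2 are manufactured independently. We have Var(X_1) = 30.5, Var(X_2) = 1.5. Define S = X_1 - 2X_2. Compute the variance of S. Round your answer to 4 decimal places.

By independence, Var(S) = (1)²Var(X_1) + (-2)²Var(X_2)
= (1)²·30.5 + (-2)²·1.5 = 36.5

36.5000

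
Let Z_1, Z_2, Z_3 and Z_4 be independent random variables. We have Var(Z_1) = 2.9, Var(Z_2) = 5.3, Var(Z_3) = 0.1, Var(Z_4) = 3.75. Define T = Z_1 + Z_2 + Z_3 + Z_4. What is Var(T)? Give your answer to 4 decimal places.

By independence, Var(T) = (1)²Var(Z_1) + (1)²Var(Z_2) + (1)²Var(Z_3) + (1)²Var(Z_4)
= (1)²·2.9 + (1)²·5.3 + (1)²·0.1 + (1)²·3.75 = 12.05

12.0500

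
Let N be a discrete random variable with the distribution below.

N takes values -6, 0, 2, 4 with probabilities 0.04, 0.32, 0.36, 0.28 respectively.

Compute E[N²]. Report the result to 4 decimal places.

E[N²] = (-6)²(0.04) + (0)²(0.32) + (2)²(0.36) + (4)²(0.28) = 7.36

7.3600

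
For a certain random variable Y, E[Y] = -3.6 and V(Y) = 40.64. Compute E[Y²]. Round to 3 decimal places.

53.600

E[Y²] = V(Y) + (E[Y])² = 40.64 + (-3.6)² = 53.6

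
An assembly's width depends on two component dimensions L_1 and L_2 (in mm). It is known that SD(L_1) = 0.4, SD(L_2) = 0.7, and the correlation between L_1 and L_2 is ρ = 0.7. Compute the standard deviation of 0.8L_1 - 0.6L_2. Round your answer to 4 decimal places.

0.3011

var(L_1) = (0.4)² = 0.16;  var(L_2) = (0.7)² = 0.49
cov(L_1,L_2) = ρ·SD(L_1)·SD(L_2) = 0.7·0.4·0.7 = 0.196
var(0.8L_1 - 0.6L_2) = (0.8)²·var(L_1) + (-0.6)²·var(L_2) + 2·(0.8)·(-0.6)·cov(L_1,L_2)
= 0.64·0.16 + 0.36·0.49 + -0.96·0.196 = 0.09064
SD(0.8L_1 - 0.6L_2) = √0.09064 ≈ 0.3011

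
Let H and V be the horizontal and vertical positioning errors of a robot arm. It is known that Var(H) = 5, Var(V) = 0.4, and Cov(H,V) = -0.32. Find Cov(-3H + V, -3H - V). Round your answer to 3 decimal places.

44.600

Cov(-3H + V, -3H - V) = (-3)(-3)Var(H) + (1)(-1)Var(V) + [(-3)(-1) + (1)(-3)]Cov(H,V)
= 9·5 + -1·0.4 + 0·-0.32 = 44.6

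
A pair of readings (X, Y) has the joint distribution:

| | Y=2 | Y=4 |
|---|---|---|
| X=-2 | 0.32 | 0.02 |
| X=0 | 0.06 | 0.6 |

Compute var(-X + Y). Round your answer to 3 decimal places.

0.314

E[X] = -0.68,  E[Y] = 3.24,  E[XY] = -1.44
var(X) = 1.36 − (-0.68)² = 0.8976;  var(Y) = 11.44 − (3.24)² = 0.9424
cov(X,Y) = -1.44 − (-0.68)(3.24) = 0.7632
var(-X + Y) = (-1)²·0.8976 + (1)²·0.9424 + 2·(-1)·(1)·0.7632 = 0.3136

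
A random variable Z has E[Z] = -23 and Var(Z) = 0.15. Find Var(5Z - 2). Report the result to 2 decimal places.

Var(5Z - 2) = (5)²·Var(Z) = 25·0.15 = 3.75

3.75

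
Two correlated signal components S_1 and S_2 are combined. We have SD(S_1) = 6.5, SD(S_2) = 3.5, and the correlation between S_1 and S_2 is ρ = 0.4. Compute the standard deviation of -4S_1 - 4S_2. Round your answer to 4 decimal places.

34.1057

Var(S_1) = (6.5)² = 42.25;  Var(S_2) = (3.5)² = 12.25
cov(S_1,S_2) = ρ·SD(S_1)·SD(S_2) = 0.4·6.5·3.5 = 9.1
Var(-4S_1 - 4S_2) = (-4)²·Var(S_1) + (-4)²·Var(S_2) + 2·(-4)·(-4)·cov(S_1,S_2)
= 16·42.25 + 16·12.25 + 32·9.1 = 1163.2
SD(-4S_1 - 4S_2) = √1163.2 ≈ 34.1057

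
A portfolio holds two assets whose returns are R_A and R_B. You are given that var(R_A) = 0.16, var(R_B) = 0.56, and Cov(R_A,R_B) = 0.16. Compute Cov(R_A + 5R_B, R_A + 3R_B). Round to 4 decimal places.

9.8400

Cov(R_A + 5R_B, R_A + 3R_B) = (1)(1)var(R_A) + (5)(3)var(R_B) + [(1)(3) + (5)(1)]Cov(R_A,R_B)
= 1·0.16 + 15·0.56 + 8·0.16 = 9.84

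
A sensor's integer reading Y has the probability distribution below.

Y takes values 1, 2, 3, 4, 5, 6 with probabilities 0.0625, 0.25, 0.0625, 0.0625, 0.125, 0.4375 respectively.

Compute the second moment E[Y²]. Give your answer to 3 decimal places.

E[Y²] = (1)²(0.0625) + (2)²(0.25) + (3)²(0.0625) + (4)²(0.0625) + (5)²(0.125) + (6)²(0.4375) = 21.5

21.500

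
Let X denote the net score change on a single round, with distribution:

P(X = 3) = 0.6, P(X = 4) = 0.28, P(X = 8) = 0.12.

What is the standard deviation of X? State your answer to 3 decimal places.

1.583

E[X] = (3)(0.6) + (4)(0.28) + (8)(0.12) = 3.88
E[X²] = (3)²(0.6) + (4)²(0.28) + (8)²(0.12) = 17.56
Var(X) = E[X²] − (E[X])² = 17.56 − (3.88)² = 2.5056
SD(X) = √2.5056 ≈ 1.583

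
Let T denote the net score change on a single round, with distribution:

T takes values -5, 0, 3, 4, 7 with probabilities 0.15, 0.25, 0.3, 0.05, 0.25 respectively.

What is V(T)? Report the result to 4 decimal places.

E[T] = (-5)(0.15) + (0)(0.25) + (3)(0.3) + (4)(0.05) + (7)(0.25) = 2.1
E[T²] = (-5)²(0.15) + (0)²(0.25) + (3)²(0.3) + (4)²(0.05) + (7)²(0.25) = 19.5
V(T) = E[T²] − (E[T])² = 19.5 − (2.1)² = 15.09

15.0900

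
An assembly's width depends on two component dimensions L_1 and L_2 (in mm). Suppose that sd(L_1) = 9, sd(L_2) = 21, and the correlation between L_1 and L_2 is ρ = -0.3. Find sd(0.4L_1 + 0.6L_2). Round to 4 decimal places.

12.0210

Var(L_1) = (9)² = 81;  Var(L_2) = (21)² = 441
Cov(L_1,L_2) = ρ·sd(L_1)·sd(L_2) = -0.3·9·21 = -56.7
Var(0.4L_1 + 0.6L_2) = (0.4)²·Var(L_1) + (0.6)²·Var(L_2) + 2·(0.4)·(0.6)·Cov(L_1,L_2)
= 0.16·81 + 0.36·441 + 0.48·-56.7 = 144.504
sd(0.4L_1 + 0.6L_2) = √144.504 ≈ 12.0210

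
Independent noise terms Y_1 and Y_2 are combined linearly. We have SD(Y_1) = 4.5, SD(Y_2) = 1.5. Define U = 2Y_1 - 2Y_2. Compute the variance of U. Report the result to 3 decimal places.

Var(Y_1) = 20.25, Var(Y_2) = 2.25
By independence, Var(U) = (2)²Var(Y_1) + (-2)²Var(Y_2)
= (2)²·20.25 + (-2)²·2.25 = 90

90.000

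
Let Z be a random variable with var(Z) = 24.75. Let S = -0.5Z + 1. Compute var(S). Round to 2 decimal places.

var(-0.5Z + 1) = (-0.5)²·var(Z) = 0.25·24.75 = 6.1875

6.19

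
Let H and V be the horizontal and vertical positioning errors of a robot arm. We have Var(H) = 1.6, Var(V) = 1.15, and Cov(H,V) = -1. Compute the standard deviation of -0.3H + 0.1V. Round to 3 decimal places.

Var(-0.3H + 0.1V) = (-0.3)²·Var(H) + (0.1)²·Var(V) + 2·(-0.3)·(0.1)·Cov(H,V)
= 0.09·1.6 + 0.01·1.15 + -0.06·-1 = 0.2155
σ(-0.3H + 0.1V) = √0.2155 ≈ 0.464

0.464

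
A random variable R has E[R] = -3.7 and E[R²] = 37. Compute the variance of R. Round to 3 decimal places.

V(R) = 37 − (-3.7)² = 23.31

23.310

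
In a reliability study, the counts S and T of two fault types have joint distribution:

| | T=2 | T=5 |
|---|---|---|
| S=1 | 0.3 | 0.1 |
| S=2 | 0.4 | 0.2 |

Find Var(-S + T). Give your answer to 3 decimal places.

E[S] = 1.6,  E[T] = 2.9,  E[ST] = 4.7
Var(S) = 2.8 − (1.6)² = 0.24;  Var(T) = 10.3 − (2.9)² = 1.89
Cov(S,T) = 4.7 − (1.6)(2.9) = 0.06
Var(-S + T) = (-1)²·0.24 + (1)²·1.89 + 2·(-1)·(1)·0.06 = 2.01

2.010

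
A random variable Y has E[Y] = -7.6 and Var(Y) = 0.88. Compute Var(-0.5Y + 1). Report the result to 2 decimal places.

0.22

Var(-0.5Y + 1) = (-0.5)²·Var(Y) = 0.25·0.88 = 0.22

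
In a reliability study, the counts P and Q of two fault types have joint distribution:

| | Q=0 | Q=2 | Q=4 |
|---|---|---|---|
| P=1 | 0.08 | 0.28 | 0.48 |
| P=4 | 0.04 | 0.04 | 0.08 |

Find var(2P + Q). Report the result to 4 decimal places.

E[P] = 1.48,  E[Q] = 2.88,  E[PQ] = 4.08
var(P) = 3.4 − (1.48)² = 1.2096;  var(Q) = 10.24 − (2.88)² = 1.9456
Cov(P,Q) = 4.08 − (1.48)(2.88) = -0.1824
var(2P + Q) = (2)²·1.2096 + (1)²·1.9456 + 2·(2)·(1)·-0.1824 = 6.0544

6.0544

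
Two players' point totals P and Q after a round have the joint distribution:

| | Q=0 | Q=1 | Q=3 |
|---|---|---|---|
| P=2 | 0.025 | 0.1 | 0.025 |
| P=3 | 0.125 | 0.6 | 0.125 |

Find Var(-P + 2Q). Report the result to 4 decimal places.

3.0475

E[P] = 2.85,  E[Q] = 1.15,  E[PQ] = 3.275
Var(P) = 8.25 − (2.85)² = 0.1275;  Var(Q) = 2.05 − (1.15)² = 0.7275
Cov(P,Q) = 3.275 − (2.85)(1.15) = -0.0025
Var(-P + 2Q) = (-1)²·0.1275 + (2)²·0.7275 + 2·(-1)·(2)·-0.0025 = 3.0475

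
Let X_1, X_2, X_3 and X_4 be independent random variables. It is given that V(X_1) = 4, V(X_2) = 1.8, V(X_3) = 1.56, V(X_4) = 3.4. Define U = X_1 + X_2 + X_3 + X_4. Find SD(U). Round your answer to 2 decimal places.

3.28

By independence, V(U) = (1)²V(X_1) + (1)²V(X_2) + (1)²V(X_3) + (1)²V(X_4)
= (1)²·4 + (1)²·1.8 + (1)²·1.56 + (1)²·3.4 = 10.76
SD(U) = √10.76 ≈ 3.28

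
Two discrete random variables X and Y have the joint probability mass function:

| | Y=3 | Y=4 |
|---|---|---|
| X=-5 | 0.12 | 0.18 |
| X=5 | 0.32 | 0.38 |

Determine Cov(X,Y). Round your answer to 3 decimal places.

E[X] = 2,  E[Y] = 3.56
E[XY] = 7
Cov(X,Y) = E[XY] − E[X]E[Y] = 7 − (2)(3.56) = -0.12

-0.120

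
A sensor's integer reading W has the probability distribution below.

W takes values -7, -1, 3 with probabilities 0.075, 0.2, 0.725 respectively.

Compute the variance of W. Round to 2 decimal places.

8.30

E[W] = (-7)(0.075) + (-1)(0.2) + (3)(0.725) = 1.45
E[W²] = (-7)²(0.075) + (-1)²(0.2) + (3)²(0.725) = 10.4
var(W) = E[W²] − (E[W])² = 10.4 − (1.45)² = 8.2975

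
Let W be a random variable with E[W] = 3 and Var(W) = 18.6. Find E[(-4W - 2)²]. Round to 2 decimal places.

E[-4W - 2] = -4·3 − 2 = -14
Var(-4W - 2) = (-4)²·18.6 = 297.6
E[(-4W - 2)²] = Var((-4W - 2)) + (E[(-4W - 2)])² = 297.6 + (-14)² = 493.6

493.60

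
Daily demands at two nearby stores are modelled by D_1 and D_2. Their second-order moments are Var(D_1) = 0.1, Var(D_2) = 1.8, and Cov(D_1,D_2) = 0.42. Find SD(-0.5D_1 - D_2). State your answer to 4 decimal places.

Var(-0.5D_1 - D_2) = (-0.5)²·Var(D_1) + (-1)²·Var(D_2) + 2·(-0.5)·(-1)·Cov(D_1,D_2)
= 0.25·0.1 + 1·1.8 + 1·0.42 = 2.245
SD(-0.5D_1 - D_2) = √2.245 ≈ 1.4983

1.4983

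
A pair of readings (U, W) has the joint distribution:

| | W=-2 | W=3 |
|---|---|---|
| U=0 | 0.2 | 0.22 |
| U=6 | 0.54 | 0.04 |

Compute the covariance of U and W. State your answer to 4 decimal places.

-3.3240

E[U] = 3.48,  E[W] = -0.7
E[UW] = -5.76
Cov(U,W) = E[UW] − E[U]E[W] = -5.76 − (3.48)(-0.7) = -3.324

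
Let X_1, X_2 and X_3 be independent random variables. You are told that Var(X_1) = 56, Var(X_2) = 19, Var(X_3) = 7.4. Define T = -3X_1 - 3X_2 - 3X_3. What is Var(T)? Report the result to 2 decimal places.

741.60

By independence, Var(T) = (-3)²Var(X_1) + (-3)²Var(X_2) + (-3)²Var(X_3)
= (-3)²·56 + (-3)²·19 + (-3)²·7.4 = 741.6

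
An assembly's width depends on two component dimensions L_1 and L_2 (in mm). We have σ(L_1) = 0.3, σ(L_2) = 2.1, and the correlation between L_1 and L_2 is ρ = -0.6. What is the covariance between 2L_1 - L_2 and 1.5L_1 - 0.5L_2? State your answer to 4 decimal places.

3.4200

var(L_1) = (0.3)² = 0.09;  var(L_2) = (2.1)² = 4.41
cov(L_1,L_2) = ρ·σ(L_1)·σ(L_2) = -0.6·0.3·2.1 = -0.378
cov(2L_1 - L_2, 1.5L_1 - 0.5L_2) = (2)(1.5)var(L_1) + (-1)(-0.5)var(L_2) + [(2)(-0.5) + (-1)(1.5)]cov(L_1,L_2)
= 3·0.09 + 0.5·4.41 + -2.5·-0.378 = 3.42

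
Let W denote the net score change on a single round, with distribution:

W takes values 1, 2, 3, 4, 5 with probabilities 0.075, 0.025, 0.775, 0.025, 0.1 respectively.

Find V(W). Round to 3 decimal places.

0.748

E[W] = (1)(0.075) + (2)(0.025) + (3)(0.775) + (4)(0.025) + (5)(0.1) = 3.05
E[W²] = (1)²(0.075) + (2)²(0.025) + (3)²(0.775) + (4)²(0.025) + (5)²(0.1) = 10.05
V(W) = E[W²] − (E[W])² = 10.05 − (3.05)² = 0.7475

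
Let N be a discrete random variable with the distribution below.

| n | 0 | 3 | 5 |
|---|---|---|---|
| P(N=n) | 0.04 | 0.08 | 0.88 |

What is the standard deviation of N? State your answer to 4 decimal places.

E[N] = (0)(0.04) + (3)(0.08) + (5)(0.88) = 4.64
E[N²] = (0)²(0.04) + (3)²(0.08) + (5)²(0.88) = 22.72
Var(N) = E[N²] − (E[N])² = 22.72 − (4.64)² = 1.1904
σ(N) = √1.1904 ≈ 1.0911

1.0911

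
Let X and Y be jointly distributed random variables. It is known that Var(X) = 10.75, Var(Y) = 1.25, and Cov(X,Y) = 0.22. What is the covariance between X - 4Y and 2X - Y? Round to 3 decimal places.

Cov(X - 4Y, 2X - Y) = (1)(2)Var(X) + (-4)(-1)Var(Y) + [(1)(-1) + (-4)(2)]Cov(X,Y)
= 2·10.75 + 4·1.25 + -9·0.22 = 24.52

24.520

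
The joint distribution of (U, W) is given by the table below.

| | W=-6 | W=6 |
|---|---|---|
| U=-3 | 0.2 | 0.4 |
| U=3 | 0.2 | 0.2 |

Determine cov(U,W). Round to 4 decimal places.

E[U] = -0.6,  E[W] = 1.2
E[UW] = -3.6
cov(U,W) = E[UW] − E[U]E[W] = -3.6 − (-0.6)(1.2) = -2.88

-2.8800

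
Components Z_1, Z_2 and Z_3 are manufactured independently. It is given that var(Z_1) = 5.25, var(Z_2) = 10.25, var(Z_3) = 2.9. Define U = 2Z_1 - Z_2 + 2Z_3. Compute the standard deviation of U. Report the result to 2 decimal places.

By independence, var(U) = (2)²var(Z_1) + (-1)²var(Z_2) + (2)²var(Z_3)
= (2)²·5.25 + (-1)²·10.25 + (2)²·2.9 = 42.85
sd(U) = √42.85 ≈ 6.55

6.55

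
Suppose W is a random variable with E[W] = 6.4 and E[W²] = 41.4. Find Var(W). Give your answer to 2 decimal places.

Var(W) = 41.4 − (6.4)² = 0.44

0.44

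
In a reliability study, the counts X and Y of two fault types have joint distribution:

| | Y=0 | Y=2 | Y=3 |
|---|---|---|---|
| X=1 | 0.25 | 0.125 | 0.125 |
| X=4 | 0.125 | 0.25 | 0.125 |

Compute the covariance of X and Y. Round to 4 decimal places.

E[X] = 2.5,  E[Y] = 1.5
E[XY] = 4.125
Cov(X,Y) = E[XY] − E[X]E[Y] = 4.125 − (2.5)(1.5) = 0.375

0.3750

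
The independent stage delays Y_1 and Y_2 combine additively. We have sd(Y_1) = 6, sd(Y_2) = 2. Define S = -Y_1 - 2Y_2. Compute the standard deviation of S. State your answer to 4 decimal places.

V(Y_1) = 36, V(Y_2) = 4
By independence, V(S) = (-1)²V(Y_1) + (-2)²V(Y_2)
= (-1)²·36 + (-2)²·4 = 52
sd(S) = √52 ≈ 7.2111

7.2111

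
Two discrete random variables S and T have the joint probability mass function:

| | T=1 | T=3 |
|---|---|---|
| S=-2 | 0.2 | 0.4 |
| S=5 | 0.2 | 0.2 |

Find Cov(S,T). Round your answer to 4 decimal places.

E[S] = 0.8,  E[T] = 2.2
E[ST] = 1.2
Cov(S,T) = E[ST] − E[S]E[T] = 1.2 − (0.8)(2.2) = -0.56

-0.5600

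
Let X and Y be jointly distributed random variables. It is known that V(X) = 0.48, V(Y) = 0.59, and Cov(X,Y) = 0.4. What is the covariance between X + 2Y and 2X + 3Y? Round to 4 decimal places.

7.3000

Cov(X + 2Y, 2X + 3Y) = (1)(2)V(X) + (2)(3)V(Y) + [(1)(3) + (2)(2)]Cov(X,Y)
= 2·0.48 + 6·0.59 + 7·0.4 = 7.3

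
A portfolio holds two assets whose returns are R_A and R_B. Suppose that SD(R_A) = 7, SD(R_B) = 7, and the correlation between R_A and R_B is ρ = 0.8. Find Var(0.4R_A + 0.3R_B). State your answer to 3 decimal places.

Var(R_A) = (7)² = 49;  Var(R_B) = (7)² = 49
Cov(R_A,R_B) = ρ·SD(R_A)·SD(R_B) = 0.8·7·7 = 39.2
Var(0.4R_A + 0.3R_B) = (0.4)²·Var(R_A) + (0.3)²·Var(R_B) + 2·(0.4)·(0.3)·Cov(R_A,R_B)
= 0.16·49 + 0.09·49 + 0.24·39.2 = 21.658

21.658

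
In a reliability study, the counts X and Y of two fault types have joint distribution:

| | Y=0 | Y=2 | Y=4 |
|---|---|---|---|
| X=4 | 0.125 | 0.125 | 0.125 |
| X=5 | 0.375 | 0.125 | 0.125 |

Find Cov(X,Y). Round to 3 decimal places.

E[X] = 4.625,  E[Y] = 1.5
E[XY] = 6.75
Cov(X,Y) = E[XY] − E[X]E[Y] = 6.75 − (4.625)(1.5) = -0.1875

-0.188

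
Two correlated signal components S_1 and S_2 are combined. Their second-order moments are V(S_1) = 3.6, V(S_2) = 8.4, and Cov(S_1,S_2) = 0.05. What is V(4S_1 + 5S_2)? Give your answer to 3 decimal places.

269.600

V(4S_1 + 5S_2) = (4)²·V(S_1) + (5)²·V(S_2) + 2·(4)·(5)·Cov(S_1,S_2)
= 16·3.6 + 25·8.4 + 40·0.05 = 269.6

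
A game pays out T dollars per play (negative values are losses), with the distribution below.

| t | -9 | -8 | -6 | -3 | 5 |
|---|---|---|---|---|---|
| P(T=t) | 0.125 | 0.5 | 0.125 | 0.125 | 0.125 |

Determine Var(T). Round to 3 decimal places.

19.234

E[T] = (-9)(0.125) + (-8)(0.5) + (-6)(0.125) + (-3)(0.125) + (5)(0.125) = -5.625
E[T²] = (-9)²(0.125) + (-8)²(0.5) + (-6)²(0.125) + (-3)²(0.125) + (5)²(0.125) = 50.875
Var(T) = E[T²] − (E[T])² = 50.875 − (-5.625)² = 19.234375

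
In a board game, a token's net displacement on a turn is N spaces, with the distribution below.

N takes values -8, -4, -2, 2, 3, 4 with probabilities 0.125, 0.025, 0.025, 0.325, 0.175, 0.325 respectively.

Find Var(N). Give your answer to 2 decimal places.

E[N] = (-8)(0.125) + (-4)(0.025) + (-2)(0.025) + (2)(0.325) + (3)(0.175) + (4)(0.325) = 1.325
E[N²] = (-8)²(0.125) + (-4)²(0.025) + (-2)²(0.025) + (2)²(0.325) + (3)²(0.175) + (4)²(0.325) = 16.575
Var(N) = E[N²] − (E[N])² = 16.575 − (1.325)² = 14.819375

14.82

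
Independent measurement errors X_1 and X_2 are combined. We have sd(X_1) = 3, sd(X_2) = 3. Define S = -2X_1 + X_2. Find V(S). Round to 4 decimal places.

V(X_1) = 9, V(X_2) = 9
By independence, V(S) = (-2)²V(X_1) + (1)²V(X_2)
= (-2)²·9 + (1)²·9 = 45

45.0000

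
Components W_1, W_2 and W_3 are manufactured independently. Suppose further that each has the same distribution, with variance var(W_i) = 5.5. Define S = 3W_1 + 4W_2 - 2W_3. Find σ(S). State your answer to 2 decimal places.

12.63

By independence, var(S) = (3)²var(W_1) + (4)²var(W_2) + (-2)²var(W_3)
= (3)²·5.5 + (4)²·5.5 + (-2)²·5.5 = 159.5
σ(S) = √159.5 ≈ 12.63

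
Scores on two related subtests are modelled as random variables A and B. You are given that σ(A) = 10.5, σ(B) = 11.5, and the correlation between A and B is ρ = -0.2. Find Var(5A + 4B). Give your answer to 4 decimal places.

3906.2500

Var(A) = (10.5)² = 110.25;  Var(B) = (11.5)² = 132.25
Cov(A,B) = ρ·σ(A)·σ(B) = -0.2·10.5·11.5 = -24.15
Var(5A + 4B) = (5)²·Var(A) + (4)²·Var(B) + 2·(5)·(4)·Cov(A,B)
= 25·110.25 + 16·132.25 + 40·-24.15 = 3906.25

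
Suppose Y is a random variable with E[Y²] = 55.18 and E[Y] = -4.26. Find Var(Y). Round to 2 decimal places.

Var(Y) = 55.18 − (-4.26)² = 37.0324

37.03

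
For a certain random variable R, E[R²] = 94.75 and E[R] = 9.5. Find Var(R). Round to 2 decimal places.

4.50

Var(R) = 94.75 − (9.5)² = 4.5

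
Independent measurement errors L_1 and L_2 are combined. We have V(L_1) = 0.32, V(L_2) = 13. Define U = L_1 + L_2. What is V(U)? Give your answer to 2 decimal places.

By independence, V(U) = (1)²V(L_1) + (1)²V(L_2)
= (1)²·0.32 + (1)²·13 = 13.32

13.32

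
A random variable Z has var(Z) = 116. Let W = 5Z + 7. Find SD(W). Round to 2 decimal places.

53.85

var(5Z + 7) = (5)²·116 = 2900
SD(W) = √2900 ≈ 53.85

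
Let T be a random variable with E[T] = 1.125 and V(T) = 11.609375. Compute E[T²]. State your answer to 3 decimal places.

E[T²] = V(T) + (E[T])² = 11.609375 + (1.125)² = 12.875

12.875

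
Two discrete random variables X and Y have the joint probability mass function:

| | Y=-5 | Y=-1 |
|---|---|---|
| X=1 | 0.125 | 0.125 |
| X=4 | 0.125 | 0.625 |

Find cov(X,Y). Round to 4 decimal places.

0.7500

E[X] = 3.25,  E[Y] = -2
E[XY] = -5.75
cov(X,Y) = E[XY] − E[X]E[Y] = -5.75 − (3.25)(-2) = 0.75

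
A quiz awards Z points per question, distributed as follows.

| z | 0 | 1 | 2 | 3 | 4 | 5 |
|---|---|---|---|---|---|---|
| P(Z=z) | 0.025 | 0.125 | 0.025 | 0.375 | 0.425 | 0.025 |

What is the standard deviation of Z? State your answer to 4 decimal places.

E[Z] = (0)(0.025) + (1)(0.125) + (2)(0.025) + (3)(0.375) + (4)(0.425) + (5)(0.025) = 3.125
E[Z²] = (0)²(0.025) + (1)²(0.125) + (2)²(0.025) + (3)²(0.375) + (4)²(0.425) + (5)²(0.025) = 11.025
Var(Z) = E[Z²] − (E[Z])² = 11.025 − (3.125)² = 1.259375
σ(Z) = √1.259375 ≈ 1.1222

1.1222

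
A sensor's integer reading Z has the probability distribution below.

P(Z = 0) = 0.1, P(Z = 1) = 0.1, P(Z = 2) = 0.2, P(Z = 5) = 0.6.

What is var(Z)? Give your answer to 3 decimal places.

E[Z] = (0)(0.1) + (1)(0.1) + (2)(0.2) + (5)(0.6) = 3.5
E[Z²] = (0)²(0.1) + (1)²(0.1) + (2)²(0.2) + (5)²(0.6) = 15.9
var(Z) = E[Z²] − (E[Z])² = 15.9 − (3.5)² = 3.65

3.650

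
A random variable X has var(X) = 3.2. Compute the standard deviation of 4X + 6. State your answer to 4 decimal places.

var(4X + 6) = (4)²·3.2 = 51.2
SD(4X + 6) = √51.2 ≈ 7.1554

7.1554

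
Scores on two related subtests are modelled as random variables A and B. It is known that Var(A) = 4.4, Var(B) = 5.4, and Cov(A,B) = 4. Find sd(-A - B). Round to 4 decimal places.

4.2190

Var(-A - B) = (-1)²·Var(A) + (-1)²·Var(B) + 2·(-1)·(-1)·Cov(A,B)
= 1·4.4 + 1·5.4 + 2·4 = 17.8
sd(-A - B) = √17.8 ≈ 4.2190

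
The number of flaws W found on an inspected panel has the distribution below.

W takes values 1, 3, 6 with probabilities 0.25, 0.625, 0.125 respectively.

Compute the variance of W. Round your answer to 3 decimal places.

E[W] = (1)(0.25) + (3)(0.625) + (6)(0.125) = 2.875
E[W²] = (1)²(0.25) + (3)²(0.625) + (6)²(0.125) = 10.375
Var(W) = E[W²] − (E[W])² = 10.375 − (2.875)² = 2.109375

2.109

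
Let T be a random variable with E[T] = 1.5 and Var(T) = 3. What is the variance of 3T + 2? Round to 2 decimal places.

Var(3T + 2) = (3)²·Var(T) = 9·3 = 27

27.00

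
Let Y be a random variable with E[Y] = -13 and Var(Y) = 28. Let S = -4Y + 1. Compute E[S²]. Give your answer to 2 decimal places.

E[-4Y + 1] = -4·-13 + 1 = 53
Var(-4Y + 1) = (-4)²·28 = 448
E[S²] = Var(S) + (E[S])² = 448 + (53)² = 3257

3257.00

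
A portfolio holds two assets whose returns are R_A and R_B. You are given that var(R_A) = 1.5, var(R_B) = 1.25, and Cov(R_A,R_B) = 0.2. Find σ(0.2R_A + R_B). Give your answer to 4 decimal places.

var(0.2R_A + R_B) = (0.2)²·var(R_A) + (1)²·var(R_B) + 2·(0.2)·(1)·Cov(R_A,R_B)
= 0.04·1.5 + 1·1.25 + 0.4·0.2 = 1.39
σ(0.2R_A + R_B) = √1.39 ≈ 1.1790

1.1790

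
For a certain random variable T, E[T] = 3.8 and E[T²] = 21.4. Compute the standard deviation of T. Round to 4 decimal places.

2.6382

V(T) = 21.4 − (3.8)² = 6.96
SD(T) = √6.96 ≈ 2.6382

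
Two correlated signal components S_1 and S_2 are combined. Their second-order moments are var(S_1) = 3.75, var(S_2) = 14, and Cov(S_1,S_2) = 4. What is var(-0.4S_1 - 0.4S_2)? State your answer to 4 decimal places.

var(-0.4S_1 - 0.4S_2) = (-0.4)²·var(S_1) + (-0.4)²·var(S_2) + 2·(-0.4)·(-0.4)·Cov(S_1,S_2)
= 0.16·3.75 + 0.16·14 + 0.32·4 = 4.12

4.1200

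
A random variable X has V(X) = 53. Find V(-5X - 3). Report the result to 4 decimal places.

1325.0000

V(-5X - 3) = (-5)²·V(X) = 25·53 = 1325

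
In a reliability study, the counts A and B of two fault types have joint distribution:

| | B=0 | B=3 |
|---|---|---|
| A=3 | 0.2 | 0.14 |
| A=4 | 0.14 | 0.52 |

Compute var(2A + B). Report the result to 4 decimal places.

3.9300

E[A] = 3.66,  E[B] = 1.98,  E[AB] = 7.5
var(A) = 13.62 − (3.66)² = 0.2244;  var(B) = 5.94 − (1.98)² = 2.0196
Cov(A,B) = 7.5 − (3.66)(1.98) = 0.2532
var(2A + B) = (2)²·0.2244 + (1)²·2.0196 + 2·(2)·(1)·0.2532 = 3.93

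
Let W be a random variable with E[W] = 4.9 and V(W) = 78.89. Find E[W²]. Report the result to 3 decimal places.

102.900

E[W²] = V(W) + (E[W])² = 78.89 + (4.9)² = 102.9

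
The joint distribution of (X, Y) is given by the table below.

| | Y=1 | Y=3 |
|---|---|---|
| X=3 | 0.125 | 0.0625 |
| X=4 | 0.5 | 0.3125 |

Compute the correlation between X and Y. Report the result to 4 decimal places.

0.0413

E[X] = 3.8125,  E[Y] = 1.75
E[XY] = 6.6875
Cov(X,Y) = E[XY] − E[X]E[Y] = 6.6875 − (3.8125)(1.75) = 0.015625
V(X) = 0.15234375,  V(Y) = 0.9375
ρ = 0.015625 / √(0.15234375·0.9375) ≈ 0.0413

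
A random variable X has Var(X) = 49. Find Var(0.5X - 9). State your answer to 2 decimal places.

12.25

Var(0.5X - 9) = (0.5)²·Var(X) = 0.25·49 = 12.25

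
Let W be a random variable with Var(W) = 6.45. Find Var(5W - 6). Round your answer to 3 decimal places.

Var(5W - 6) = (5)²·Var(W) = 25·6.45 = 161.25

161.250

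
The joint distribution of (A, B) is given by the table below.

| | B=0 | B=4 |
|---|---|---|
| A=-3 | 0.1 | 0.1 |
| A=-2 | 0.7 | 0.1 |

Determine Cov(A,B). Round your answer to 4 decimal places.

E[A] = -2.2,  E[B] = 0.8
E[AB] = -2
Cov(A,B) = E[AB] − E[A]E[B] = -2 − (-2.2)(0.8) = -0.24

-0.2400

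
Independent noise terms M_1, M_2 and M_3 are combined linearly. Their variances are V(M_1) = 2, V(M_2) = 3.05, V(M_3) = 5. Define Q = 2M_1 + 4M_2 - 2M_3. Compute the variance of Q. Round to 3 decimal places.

76.800

By independence, V(Q) = (2)²V(M_1) + (4)²V(M_2) + (-2)²V(M_3)
= (2)²·2 + (4)²·3.05 + (-2)²·5 = 76.8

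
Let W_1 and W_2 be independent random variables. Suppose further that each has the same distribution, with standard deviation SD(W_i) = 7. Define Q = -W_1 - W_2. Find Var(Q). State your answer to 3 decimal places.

98.000

Var(W_i) = (7)² = 49
By independence, Var(Q) = (-1)²Var(W_1) + (-1)²Var(W_2)
= (-1)²·49 + (-1)²·49 = 98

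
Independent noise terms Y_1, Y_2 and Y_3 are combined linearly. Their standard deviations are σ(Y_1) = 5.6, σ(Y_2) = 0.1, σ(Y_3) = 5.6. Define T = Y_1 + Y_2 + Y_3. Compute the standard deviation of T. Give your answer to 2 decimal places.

7.92

var(Y_1) = 31.36, var(Y_2) = 0.01, var(Y_3) = 31.36
By independence, var(T) = (1)²var(Y_1) + (1)²var(Y_2) + (1)²var(Y_3)
= (1)²·31.36 + (1)²·0.01 + (1)²·31.36 = 62.73
σ(T) = √62.73 ≈ 7.92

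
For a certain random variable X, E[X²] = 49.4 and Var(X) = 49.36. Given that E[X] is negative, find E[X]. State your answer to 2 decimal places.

(E[X])² = E[X²] − Var(X) = 49.4 − 49.36 = 0.04
E[X] = −√0.04 = -0.2

-0.20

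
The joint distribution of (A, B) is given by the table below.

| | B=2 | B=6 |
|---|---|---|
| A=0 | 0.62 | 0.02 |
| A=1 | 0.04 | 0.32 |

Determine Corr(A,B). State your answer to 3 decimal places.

E[A] = 0.36,  E[B] = 3.36
E[AB] = 2
Cov(A,B) = E[AB] − E[A]E[B] = 2 − (0.36)(3.36) = 0.7904
var(A) = 0.2304,  var(B) = 3.5904
ρ = 0.7904 / √(0.2304·3.5904) ≈ 0.869

0.869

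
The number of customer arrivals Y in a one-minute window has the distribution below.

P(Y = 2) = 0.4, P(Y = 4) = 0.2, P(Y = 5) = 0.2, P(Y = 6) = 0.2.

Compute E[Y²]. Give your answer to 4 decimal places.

17.0000

E[Y²] = (2)²(0.4) + (4)²(0.2) + (5)²(0.2) + (6)²(0.2) = 17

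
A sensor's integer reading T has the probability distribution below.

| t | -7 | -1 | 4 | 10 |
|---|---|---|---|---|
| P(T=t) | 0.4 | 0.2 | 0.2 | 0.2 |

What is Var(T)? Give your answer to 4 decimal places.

42.9600

E[T] = (-7)(0.4) + (-1)(0.2) + (4)(0.2) + (10)(0.2) = -0.2
E[T²] = (-7)²(0.4) + (-1)²(0.2) + (4)²(0.2) + (10)²(0.2) = 43
Var(T) = E[T²] − (E[T])² = 43 − (-0.2)² = 42.96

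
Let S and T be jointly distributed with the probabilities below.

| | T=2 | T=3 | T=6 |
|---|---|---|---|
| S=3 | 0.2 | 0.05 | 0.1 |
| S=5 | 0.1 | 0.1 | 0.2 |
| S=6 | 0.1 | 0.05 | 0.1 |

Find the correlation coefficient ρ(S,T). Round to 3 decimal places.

0.163

E[S] = 4.55,  E[T] = 3.8
E[ST] = 17.65
cov(S,T) = E[ST] − E[S]E[T] = 17.65 − (4.55)(3.8) = 0.36
V(S) = 1.4475,  V(T) = 3.36
ρ = 0.36 / √(1.4475·3.36) ≈ 0.163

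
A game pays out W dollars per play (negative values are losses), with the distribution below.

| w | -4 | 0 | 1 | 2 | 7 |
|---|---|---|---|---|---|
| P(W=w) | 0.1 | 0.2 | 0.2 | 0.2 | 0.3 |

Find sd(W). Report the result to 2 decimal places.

E[W] = (-4)(0.1) + (0)(0.2) + (1)(0.2) + (2)(0.2) + (7)(0.3) = 2.3
E[W²] = (-4)²(0.1) + (0)²(0.2) + (1)²(0.2) + (2)²(0.2) + (7)²(0.3) = 17.3
Var(W) = E[W²] − (E[W])² = 17.3 − (2.3)² = 12.01
sd(W) = √12.01 ≈ 3.47

3.47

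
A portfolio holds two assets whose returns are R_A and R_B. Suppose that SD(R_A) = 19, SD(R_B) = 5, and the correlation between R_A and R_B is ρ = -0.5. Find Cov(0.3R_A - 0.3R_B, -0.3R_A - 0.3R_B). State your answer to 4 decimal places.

V(R_A) = (19)² = 361;  V(R_B) = (5)² = 25
Cov(R_A,R_B) = ρ·SD(R_A)·SD(R_B) = -0.5·19·5 = -47.5
Cov(0.3R_A - 0.3R_B, -0.3R_A - 0.3R_B) = (0.3)(-0.3)V(R_A) + (-0.3)(-0.3)V(R_B) + [(0.3)(-0.3) + (-0.3)(-0.3)]Cov(R_A,R_B)
= -0.09·361 + 0.09·25 + 0·-47.5 = -30.24

-30.2400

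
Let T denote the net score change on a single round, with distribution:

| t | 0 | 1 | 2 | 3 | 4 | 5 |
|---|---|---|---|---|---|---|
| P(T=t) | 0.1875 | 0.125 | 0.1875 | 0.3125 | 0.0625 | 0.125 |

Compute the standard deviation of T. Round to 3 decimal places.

1.570

E[T] = (0)(0.1875) + (1)(0.125) + (2)(0.1875) + (3)(0.3125) + (4)(0.0625) + (5)(0.125) = 2.3125
E[T²] = (0)²(0.1875) + (1)²(0.125) + (2)²(0.1875) + (3)²(0.3125) + (4)²(0.0625) + (5)²(0.125) = 7.8125
V(T) = E[T²] − (E[T])² = 7.8125 − (2.3125)² = 2.46484375
σ(T) = √2.46484375 ≈ 1.570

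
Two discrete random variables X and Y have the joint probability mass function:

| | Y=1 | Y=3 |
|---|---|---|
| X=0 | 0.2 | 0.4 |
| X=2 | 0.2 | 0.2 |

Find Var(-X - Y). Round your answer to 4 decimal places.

1.6000

E[X] = 0.8,  E[Y] = 2.2,  E[XY] = 1.6
Var(X) = 1.6 − (0.8)² = 0.96;  Var(Y) = 5.8 − (2.2)² = 0.96
Cov(X,Y) = 1.6 − (0.8)(2.2) = -0.16
Var(-X - Y) = (-1)²·0.96 + (-1)²·0.96 + 2·(-1)·(-1)·-0.16 = 1.6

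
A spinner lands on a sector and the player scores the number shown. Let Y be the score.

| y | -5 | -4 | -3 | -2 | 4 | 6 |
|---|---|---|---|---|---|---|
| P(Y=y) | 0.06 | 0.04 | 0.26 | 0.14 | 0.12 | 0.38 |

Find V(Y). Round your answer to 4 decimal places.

E[Y] = (-5)(0.06) + (-4)(0.04) + (-3)(0.26) + (-2)(0.14) + (4)(0.12) + (6)(0.38) = 1.24
E[Y²] = (-5)²(0.06) + (-4)²(0.04) + (-3)²(0.26) + (-2)²(0.14) + (4)²(0.12) + (6)²(0.38) = 20.64
V(Y) = E[Y²] − (E[Y])² = 20.64 − (1.24)² = 19.1024

19.1024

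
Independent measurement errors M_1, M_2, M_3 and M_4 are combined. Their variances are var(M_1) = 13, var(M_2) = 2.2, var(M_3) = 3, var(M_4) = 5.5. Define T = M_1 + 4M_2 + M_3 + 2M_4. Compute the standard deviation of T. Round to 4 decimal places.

8.5557

By independence, var(T) = (1)²var(M_1) + (4)²var(M_2) + (1)²var(M_3) + (2)²var(M_4)
= (1)²·13 + (4)²·2.2 + (1)²·3 + (2)²·5.5 = 73.2
SD(T) = √73.2 ≈ 8.5557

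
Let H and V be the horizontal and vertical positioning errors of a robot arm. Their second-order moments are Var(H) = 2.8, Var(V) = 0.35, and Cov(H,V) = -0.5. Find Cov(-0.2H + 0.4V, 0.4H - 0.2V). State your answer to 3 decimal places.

-0.352

Cov(-0.2H + 0.4V, 0.4H - 0.2V) = (-0.2)(0.4)Var(H) + (0.4)(-0.2)Var(V) + [(-0.2)(-0.2) + (0.4)(0.4)]Cov(H,V)
= -0.08·2.8 + -0.08·0.35 + 0.2·-0.5 = -0.352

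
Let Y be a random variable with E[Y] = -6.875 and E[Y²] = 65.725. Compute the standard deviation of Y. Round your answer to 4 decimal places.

Var(Y) = 65.725 − (-6.875)² = 18.459375
SD(Y) = √18.459375 ≈ 4.2964

4.2964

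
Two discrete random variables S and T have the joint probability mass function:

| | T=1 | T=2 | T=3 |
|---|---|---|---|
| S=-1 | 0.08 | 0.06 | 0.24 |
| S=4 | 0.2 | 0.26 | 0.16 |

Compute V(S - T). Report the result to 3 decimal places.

E[S] = 2.1,  E[T] = 2.12,  E[ST] = 3.88
V(S) = 10.3 − (2.1)² = 5.89;  V(T) = 5.16 − (2.12)² = 0.6656
Cov(S,T) = 3.88 − (2.1)(2.12) = -0.572
V(S - T) = (1)²·5.89 + (-1)²·0.6656 + 2·(1)·(-1)·-0.572 = 7.6996

7.700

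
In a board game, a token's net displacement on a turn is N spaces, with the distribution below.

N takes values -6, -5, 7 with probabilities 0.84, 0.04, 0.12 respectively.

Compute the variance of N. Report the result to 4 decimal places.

17.7600

E[N] = (-6)(0.84) + (-5)(0.04) + (7)(0.12) = -4.4
E[N²] = (-6)²(0.84) + (-5)²(0.04) + (7)²(0.12) = 37.12
Var(N) = E[N²] − (E[N])² = 37.12 − (-4.4)² = 17.76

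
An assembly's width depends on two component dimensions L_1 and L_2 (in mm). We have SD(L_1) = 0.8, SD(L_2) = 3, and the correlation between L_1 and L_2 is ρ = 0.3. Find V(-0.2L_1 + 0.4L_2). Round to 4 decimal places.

V(L_1) = (0.8)² = 0.64;  V(L_2) = (3)² = 9
Cov(L_1,L_2) = ρ·SD(L_1)·SD(L_2) = 0.3·0.8·3 = 0.72
V(-0.2L_1 + 0.4L_2) = (-0.2)²·V(L_1) + (0.4)²·V(L_2) + 2·(-0.2)·(0.4)·Cov(L_1,L_2)
= 0.04·0.64 + 0.16·9 + -0.16·0.72 = 1.3504

1.3504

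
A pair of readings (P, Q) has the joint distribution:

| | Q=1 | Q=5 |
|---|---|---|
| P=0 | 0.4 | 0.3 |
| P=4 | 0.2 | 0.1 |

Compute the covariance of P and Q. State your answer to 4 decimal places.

E[P] = 1.2,  E[Q] = 2.6
E[PQ] = 2.8
Cov(P,Q) = E[PQ] − E[P]E[Q] = 2.8 − (1.2)(2.6) = -0.32

-0.3200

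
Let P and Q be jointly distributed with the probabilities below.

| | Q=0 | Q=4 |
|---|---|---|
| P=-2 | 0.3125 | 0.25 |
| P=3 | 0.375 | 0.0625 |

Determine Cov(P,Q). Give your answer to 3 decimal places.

-1.484

E[P] = 0.1875,  E[Q] = 1.25
E[PQ] = -1.25
Cov(P,Q) = E[PQ] − E[P]E[Q] = -1.25 − (0.1875)(1.25) = -1.484375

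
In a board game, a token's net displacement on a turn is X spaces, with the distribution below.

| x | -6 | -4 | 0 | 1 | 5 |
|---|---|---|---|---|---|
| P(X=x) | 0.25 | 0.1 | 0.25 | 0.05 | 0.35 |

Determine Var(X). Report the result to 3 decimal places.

19.390

E[X] = (-6)(0.25) + (-4)(0.1) + (0)(0.25) + (1)(0.05) + (5)(0.35) = -0.1
E[X²] = (-6)²(0.25) + (-4)²(0.1) + (0)²(0.25) + (1)²(0.05) + (5)²(0.35) = 19.4
Var(X) = E[X²] − (E[X])² = 19.4 − (-0.1)² = 19.39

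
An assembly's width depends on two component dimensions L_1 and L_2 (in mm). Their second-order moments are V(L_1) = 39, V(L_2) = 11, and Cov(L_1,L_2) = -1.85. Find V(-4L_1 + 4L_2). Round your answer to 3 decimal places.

859.200

V(-4L_1 + 4L_2) = (-4)²·V(L_1) + (4)²·V(L_2) + 2·(-4)·(4)·Cov(L_1,L_2)
= 16·39 + 16·11 + -32·-1.85 = 859.2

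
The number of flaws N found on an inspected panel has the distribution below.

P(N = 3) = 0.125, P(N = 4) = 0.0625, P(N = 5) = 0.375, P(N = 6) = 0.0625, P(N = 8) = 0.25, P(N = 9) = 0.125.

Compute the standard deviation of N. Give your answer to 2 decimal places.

E[N] = (3)(0.125) + (4)(0.0625) + (5)(0.375) + (6)(0.0625) + (8)(0.25) + (9)(0.125) = 6
E[N²] = (3)²(0.125) + (4)²(0.0625) + (5)²(0.375) + (6)²(0.0625) + (8)²(0.25) + (9)²(0.125) = 39.875
var(N) = E[N²] − (E[N])² = 39.875 − (6)² = 3.875
SD(N) = √3.875 ≈ 1.97

1.97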